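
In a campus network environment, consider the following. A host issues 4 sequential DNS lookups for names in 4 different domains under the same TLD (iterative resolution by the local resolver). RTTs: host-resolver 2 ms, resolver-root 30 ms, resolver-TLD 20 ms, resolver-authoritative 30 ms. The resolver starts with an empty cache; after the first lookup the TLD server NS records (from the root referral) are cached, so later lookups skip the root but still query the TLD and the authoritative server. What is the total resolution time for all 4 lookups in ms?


Lookup 1 (cold cache): local + root + TLD + auth = 2 + 30 + 20 + 30 = 82 ms
Lookups 2..4 (TLD NS cached -> skip root; new domain -> still ask TLD and auth): local + TLD + auth = 2 + 20 + 30 = 52 ms each
Remaining 3 lookups: 3 * 52 = 156 ms
Total = 82 + 156 = 238 ms

238


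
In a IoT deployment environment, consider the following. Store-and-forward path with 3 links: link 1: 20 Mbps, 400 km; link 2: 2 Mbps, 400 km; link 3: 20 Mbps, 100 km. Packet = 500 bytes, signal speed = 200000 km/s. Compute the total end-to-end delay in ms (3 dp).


Packet = 500 bytes = 4000 bits. Store-and-forward: sum (t_trans + t_prop) per link.
Link 1: t_trans = 4000/(20*10^6) s = 0.2000 ms; t_prop = 400/200000 s = 2.0000 ms; subtotal = 2.2000 ms
Link 2: t_trans = 4000/(2*10^6) s = 2.0000 ms; t_prop = 400/200000 s = 2.0000 ms; subtotal = 4.0000 ms
Link 3: t_trans = 4000/(20*10^6) s = 0.2000 ms; t_prop = 100/200000 s = 0.5000 ms; subtotal = 0.7000 ms
End-to-end = 2.2000 + 4.0000 + 0.7000 = 6.9000 ms -> 6.900 ms (3 dp)

6.900


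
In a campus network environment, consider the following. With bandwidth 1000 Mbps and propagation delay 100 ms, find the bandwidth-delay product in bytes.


Given: bandwidth = 1000 Mbps, delay = 100 ms
BDP in bits = 1000 * 10^6 * 100 / 1000
BDP in bits = 100000000
BDP in bytes = 100000000 / 8 = 12500000

12500000


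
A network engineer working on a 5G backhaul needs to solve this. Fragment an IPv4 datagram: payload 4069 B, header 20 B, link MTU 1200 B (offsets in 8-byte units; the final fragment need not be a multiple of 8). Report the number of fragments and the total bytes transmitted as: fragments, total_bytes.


Max data per non-final fragment = floor((MTU - header)/8)*8 = floor((1200 - 20)/8)*8 = floor(1180/8)*8 = 1176 B
Final fragment needs no 8-byte alignment: it can carry up to MTU - header = 1180 B
Non-final fragments needed = ceil((payload - 1180) / 1176) = ceil(2889/1176) = ceil(2.4566) = 3
Number of fragments = 3 + 1 = 4
Fragment sizes (data): 3 * 1176 B + 541 B (last, 541 <= 1180 OK)
Total bytes sent = payload + n_frags * header = 4069 + 4*20 = 4069 + 80 = 4149 B

4, 4149


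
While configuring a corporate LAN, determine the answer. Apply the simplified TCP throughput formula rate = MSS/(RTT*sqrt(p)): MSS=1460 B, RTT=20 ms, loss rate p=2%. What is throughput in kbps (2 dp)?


Given: MSS = 1460 bytes, RTT = 20 ms, loss = 2%
RTT in seconds = 20 / 1000 = 0.02
Loss rate = 2% = 0.02
sqrt(loss) = sqrt(0.02) = 0.141421356237
Throughput (bytes/s) = 1460 / (0.02 * 0.141421356237) = 516187.9503
Throughput (kbps) = 516187.9503 * 8 / 1000 = 4129.503602 -> 4129.50 kbps (2 dp)

4129.50


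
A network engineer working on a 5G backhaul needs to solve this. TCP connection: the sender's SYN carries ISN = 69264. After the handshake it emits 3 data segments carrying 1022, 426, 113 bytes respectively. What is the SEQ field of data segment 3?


The SYN occupies sequence number ISN = 69264, so the first data byte is ISN + 1 = 69265.
SEQ of data segment i = (ISN + 1) + sum of payload sizes of segments 1..i-1.
Segment 1: SEQ = 69265, payload = 1022 bytes
Segment 2: SEQ = 70287, payload = 426 bytes
Segment 3: SEQ = 70713, payload = 113 bytes
SEQ of segment 3 = 69265 + 1022 + 426 = 70713

70713


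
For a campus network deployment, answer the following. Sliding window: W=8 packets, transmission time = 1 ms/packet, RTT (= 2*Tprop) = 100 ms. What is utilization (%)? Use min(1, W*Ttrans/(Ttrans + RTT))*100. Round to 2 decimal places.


Given: W = 8, Ttrans = 1 ms, RTT = 100 ms (= 2 * Tprop, Tprop = 50 ms)
Cycle time = Ttrans + RTT = 1 + 100 = 101 ms (first packet sent until its ACK returns)
W * Ttrans = 8 * 1 = 8 ms of sending per cycle
W * Ttrans / (Ttrans + RTT) = 8 / 101 = 0.079208
U = min(1, 0.079208) = 0.079208
U% = 7.92%

7.92


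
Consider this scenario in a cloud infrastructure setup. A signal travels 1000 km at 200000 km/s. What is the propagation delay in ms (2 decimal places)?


Given: distance = 1000 km, speed = 200000 km/s
Delay = distance / speed = 1000 / 200000 seconds
Delay in ms = 1000 * 1000 / 200000
Delay = 5.0000 ms
Rounded to 2 dp = 5.00 ms

5.00


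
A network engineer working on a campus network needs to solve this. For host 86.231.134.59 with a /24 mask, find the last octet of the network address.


Given: IP = 86.231.134.59, prefix = /24
Subnet mask = 255.255.255.0
Last octet of IP: 59
Last octet of mask: 0
Network last octet = 59 AND 0 = 0

0


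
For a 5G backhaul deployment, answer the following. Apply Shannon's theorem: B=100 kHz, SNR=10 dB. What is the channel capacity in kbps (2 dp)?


Given: B = 100 kHz, SNR = 10 dB
SNR linear = 10^(10/10) = 10
1 + SNR = 11
log2(11) = 3.4594316186
C = 100 * 1000 * 3.4594316186 = 345943.1619 bps
C = 345.943162 kbps -> 345.94 kbps (2 dp)

345.94


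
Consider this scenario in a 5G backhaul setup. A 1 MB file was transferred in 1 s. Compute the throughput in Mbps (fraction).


Given: file = 1 MB, time = 1 s
File in Mb = 1 * 8 = 8 Mb
Throughput = 8 / 1 Mbps
Throughput = 8 Mbps

8


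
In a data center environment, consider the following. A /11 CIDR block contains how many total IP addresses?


Given: CIDR prefix /11
Host bits = 32 - 11 = 21
Total addresses = 2^21 = 2097152

2097152


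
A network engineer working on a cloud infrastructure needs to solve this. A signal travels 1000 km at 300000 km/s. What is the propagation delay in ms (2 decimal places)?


Given: distance = 1000 km, speed = 300000 km/s
Delay = distance / speed = 1000 / 300000 seconds
Delay in ms = 1000 * 1000 / 300000
Delay = 3.3333 ms
Rounded to 2 dp = 3.33 ms

3.33


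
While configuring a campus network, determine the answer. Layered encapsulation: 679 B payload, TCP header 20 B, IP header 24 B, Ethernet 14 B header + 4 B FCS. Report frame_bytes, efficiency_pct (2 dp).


TCP segment = 679 + 20 = 699 B
IP packet = 699 + 24 = 723 B
Ethernet frame = 723 + 14 + 4 = 741 B
Efficiency = app / frame = 679 / 741 = 0.916329 = 91.6329% -> 91.63% (2 dp)

741, 91.63


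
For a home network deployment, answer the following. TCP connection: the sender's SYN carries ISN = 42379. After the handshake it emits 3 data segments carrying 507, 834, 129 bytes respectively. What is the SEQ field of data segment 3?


The SYN occupies sequence number ISN = 42379, so the first data byte is ISN + 1 = 42380.
SEQ of data segment i = (ISN + 1) + sum of payload sizes of segments 1..i-1.
Segment 1: SEQ = 42380, payload = 507 bytes
Segment 2: SEQ = 42887, payload = 834 bytes
Segment 3: SEQ = 43721, payload = 129 bytes
SEQ of segment 3 = 42380 + 507 + 834 = 43721

43721


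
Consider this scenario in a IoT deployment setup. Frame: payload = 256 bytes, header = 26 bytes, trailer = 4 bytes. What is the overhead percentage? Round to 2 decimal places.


Given: payload = 256 B, header = 26 B, trailer = 4 B
Overhead bytes = header + trailer = 26 + 4 = 30
Total frame = payload + overhead = 256 + 30 = 286
Overhead % = 30 / 286 * 100 = 10.4895% -> 10.49% (2 dp)

10.49


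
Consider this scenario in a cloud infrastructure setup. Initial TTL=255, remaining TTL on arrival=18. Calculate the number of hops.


Given: initial TTL = 255, received TTL = 18
Hops = initial TTL - received TTL
Hops = 255 - 18 = 237

237


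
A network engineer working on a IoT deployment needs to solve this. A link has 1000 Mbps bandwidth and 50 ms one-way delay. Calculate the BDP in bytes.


Given: bandwidth = 1000 Mbps, delay = 50 ms
BDP in bits = 1000 * 10^6 * 50 / 1000
BDP in bits = 50000000
BDP in bytes = 50000000 / 8 = 6250000

6250000


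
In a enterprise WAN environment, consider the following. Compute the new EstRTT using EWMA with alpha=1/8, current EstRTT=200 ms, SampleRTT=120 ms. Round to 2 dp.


Given: EstRTT = 200 ms, SampleRTT = 120 ms, alpha = 1/8
New EstRTT = (1 - alpha) * EstRTT + alpha * SampleRTT
(7/8) * 200 = 175
(1/8) * 120 = 15
New EstRTT = 175 + 15 = 190 ms -> 190.00 ms (2 dp)

190.00


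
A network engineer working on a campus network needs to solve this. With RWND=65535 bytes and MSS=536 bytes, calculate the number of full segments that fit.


Given: RWND = 65535 bytes, MSS = 536 bytes
Full segments = floor(RWND / MSS)
Full segments = floor(65535 / 536)
Full segments = floor(122.2668) = 122

122


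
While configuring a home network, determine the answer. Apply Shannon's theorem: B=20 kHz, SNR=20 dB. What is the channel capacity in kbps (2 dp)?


Given: B = 20 kHz, SNR = 20 dB
SNR linear = 10^(20/10) = 100
1 + SNR = 101
log2(101) = 6.6582114828
C = 20 * 1000 * 6.6582114828 = 133164.2297 bps
C = 133.164230 kbps -> 133.16 kbps (2 dp)

133.16


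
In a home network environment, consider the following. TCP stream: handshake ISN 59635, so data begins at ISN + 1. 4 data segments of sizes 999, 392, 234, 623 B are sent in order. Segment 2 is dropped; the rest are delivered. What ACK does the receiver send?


SYN uses sequence number 59635; first data byte = ISN + 1 = 59636.
Segment 1: SEQ = 59636, len = 999 B, covers [59636, 60634]
Segment 2: SEQ = 60635, len = 392 B, covers [60635, 61026] [LOST]
Segment 3: SEQ = 61027, len = 234 B, covers [61027, 61260]
Segment 4: SEQ = 61261, len = 623 B, covers [61261, 61883]
In-order data received: bytes [59636, 60634] (segments 1..1).
Segment 2 missing -> gap begins at byte 60635; later segments buffered out of order.
Cumulative ACK = next expected in-order byte = 59636 + 999 = 60635

60635


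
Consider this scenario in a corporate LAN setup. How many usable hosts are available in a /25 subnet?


Given: subnet mask /25
Host bits = 32 - 25 = 7
Total addresses = 2^7 = 128
Usable hosts = 128 - 2 (network + broadcast) = 126

126


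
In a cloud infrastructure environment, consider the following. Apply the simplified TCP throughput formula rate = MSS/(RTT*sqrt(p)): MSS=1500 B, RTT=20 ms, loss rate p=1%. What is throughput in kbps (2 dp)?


Given: MSS = 1500 bytes, RTT = 20 ms, loss = 1%
RTT in seconds = 20 / 1000 = 0.02
Loss rate = 1% = 0.01
sqrt(loss) = sqrt(0.01) = 0.1
Throughput (bytes/s) = 1500 / (0.02 * 0.1) = 750000.0000
Throughput (kbps) = 750000.0000 * 8 / 1000 = 6000.000000 -> 6000.00 kbps (2 dp)

6000.00


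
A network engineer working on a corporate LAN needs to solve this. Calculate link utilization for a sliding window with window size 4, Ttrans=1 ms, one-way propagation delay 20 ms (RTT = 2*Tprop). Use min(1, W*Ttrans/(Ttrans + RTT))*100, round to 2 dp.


Given: W = 4, Ttrans = 1 ms, RTT = 40 ms (= 2 * Tprop, Tprop = 20 ms)
Cycle time = Ttrans + RTT = 1 + 40 = 41 ms (first packet sent until its ACK returns)
W * Ttrans = 4 * 1 = 4 ms of sending per cycle
W * Ttrans / (Ttrans + RTT) = 4 / 41 = 0.097561
U = min(1, 0.097561) = 0.097561
U% = 9.76%

9.76


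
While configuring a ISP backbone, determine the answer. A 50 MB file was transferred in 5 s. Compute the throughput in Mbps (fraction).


Given: file = 50 MB, time = 5 s
File in Mb = 50 * 8 = 400 Mb
Throughput = 400 / 5 Mbps
Throughput = 80 Mbps

80


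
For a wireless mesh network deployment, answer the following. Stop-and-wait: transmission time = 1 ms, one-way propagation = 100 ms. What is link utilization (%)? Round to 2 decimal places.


Given: Ttrans = 1 ms, Tprop = 100 ms
RTT = 2 * Tprop = 2 * 100 = 200 ms
U = Ttrans / (Ttrans + RTT)
U = 1 / (1 + 200)
U = 1 / 201 = 0.004975
U% = 0.50%

0.50


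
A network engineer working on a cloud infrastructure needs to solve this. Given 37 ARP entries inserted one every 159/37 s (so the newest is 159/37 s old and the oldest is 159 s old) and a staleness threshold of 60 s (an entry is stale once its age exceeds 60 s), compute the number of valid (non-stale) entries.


Ages are k * 159/37 s for k = 1..37 (spacing = 4.2973 s).
Entry k is valid iff k * 159/37 <= 60 iff k <= 37 * 60 / 159 = 13.9623
n_valid = floor(13.9623) = 13
(n_stale = 37 - 13 = 24)

13


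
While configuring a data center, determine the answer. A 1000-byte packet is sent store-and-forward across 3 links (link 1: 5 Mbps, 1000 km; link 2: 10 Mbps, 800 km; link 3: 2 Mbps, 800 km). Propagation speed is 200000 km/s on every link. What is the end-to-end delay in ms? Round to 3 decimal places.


Packet = 1000 bytes = 8000 bits. Store-and-forward: sum (t_trans + t_prop) per link.
Link 1: t_trans = 8000/(5*10^6) s = 1.6000 ms; t_prop = 1000/200000 s = 5.0000 ms; subtotal = 6.6000 ms
Link 2: t_trans = 8000/(10*10^6) s = 0.8000 ms; t_prop = 800/200000 s = 4.0000 ms; subtotal = 4.8000 ms
Link 3: t_trans = 8000/(2*10^6) s = 4.0000 ms; t_prop = 800/200000 s = 4.0000 ms; subtotal = 8.0000 ms
End-to-end = 6.6000 + 4.8000 + 8.0000 = 19.4000 ms -> 19.400 ms (3 dp)

19.400


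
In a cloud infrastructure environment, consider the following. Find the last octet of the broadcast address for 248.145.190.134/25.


Given: IP = 248.145.190.134, prefix = /25
Host bits = 32 - 25 = 7
Network last octet = 134 AND mask = 128
Host part size = 2^7 - 1 = 127
Broadcast last octet = 128 OR 127 = 255

255


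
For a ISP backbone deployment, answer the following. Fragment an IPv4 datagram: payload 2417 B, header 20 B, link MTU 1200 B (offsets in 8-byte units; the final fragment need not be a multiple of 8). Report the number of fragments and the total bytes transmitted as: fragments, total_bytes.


Max data per non-final fragment = floor((MTU - header)/8)*8 = floor((1200 - 20)/8)*8 = floor(1180/8)*8 = 1176 B
Final fragment needs no 8-byte alignment: it can carry up to MTU - header = 1180 B
Non-final fragments needed = ceil((payload - 1180) / 1176) = ceil(1237/1176) = ceil(1.0519) = 2
Number of fragments = 2 + 1 = 3
Fragment sizes (data): 2 * 1176 B + 65 B (last, 65 <= 1180 OK)
Total bytes sent = payload + n_frags * header = 2417 + 3*20 = 2417 + 60 = 2477 B

3, 2477


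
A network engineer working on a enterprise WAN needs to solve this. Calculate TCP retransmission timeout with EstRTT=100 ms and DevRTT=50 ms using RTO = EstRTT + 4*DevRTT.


Given: EstRTT = 100 ms, DevRTT = 50 ms
Timeout = EstRTT + 4 * DevRTT
4 * DevRTT = 4 * 50 = 200
Timeout = 100 + 200 = 300 ms

300


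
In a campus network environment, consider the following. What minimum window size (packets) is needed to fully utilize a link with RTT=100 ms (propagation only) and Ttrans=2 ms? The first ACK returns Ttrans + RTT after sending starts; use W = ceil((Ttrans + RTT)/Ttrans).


Given: Ttrans = 2 ms, RTT = 100 ms (= 2 * Tprop, Tprop = 50 ms)
Time until first ACK returns = Ttrans + RTT = 2 + 100 = 102 ms
Need W * Ttrans >= Ttrans + RTT  ->  W >= (Ttrans + RTT) / Ttrans
(Ttrans + RTT) / Ttrans = 102 / 2 = 51
W_min = ceil(51) = 51

51


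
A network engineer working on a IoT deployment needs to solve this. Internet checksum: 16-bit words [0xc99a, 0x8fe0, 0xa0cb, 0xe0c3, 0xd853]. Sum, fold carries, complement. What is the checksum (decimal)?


Given words: [0xc99a, 0x8fe0, 0xa0cb, 0xe0c3, 0xd853]
Step 1: Sum all words
Raw sum = 51610 + 36832 + 41163 + 57539 + 55379 = 242523
Step 2: Fold carry: (45915 + 3) = 45918
One's complement = ~45918 & 0xFFFF = 19617

19617


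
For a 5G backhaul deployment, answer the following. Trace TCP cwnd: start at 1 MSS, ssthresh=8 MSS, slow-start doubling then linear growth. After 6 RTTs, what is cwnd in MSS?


RTT 0: cwnd = 1 MSS (initial)
RTT 1: cwnd = 2 MSS (slow start, doubled)
RTT 2: cwnd = 4 MSS (slow start, doubled)
RTT 3: cwnd = 8 MSS (slow start, doubled)
RTT 4: cwnd = 9 MSS (congestion avoidance, +1)
RTT 5: cwnd = 10 MSS (congestion avoidance, +1)
RTT 6: cwnd = 11 MSS (congestion avoidance, +1)

11


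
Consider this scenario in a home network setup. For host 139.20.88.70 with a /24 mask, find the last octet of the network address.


Given: IP = 139.20.88.70, prefix = /24
Subnet mask = 255.255.255.0
Last octet of IP: 70
Last octet of mask: 0
Network last octet = 70 AND 0 = 0

0


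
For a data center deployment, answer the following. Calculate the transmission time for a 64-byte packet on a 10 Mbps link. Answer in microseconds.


Given: packet = 64 bytes, bandwidth = 10 Mbps
Packet in bits = 64 * 8 = 512 bits
Bandwidth = 10 * 10^6 = 10000000 bps
Time = 512 / 10000000 seconds
Time in us = 512 * 10^6 / 10000000 = 51.2

51.2


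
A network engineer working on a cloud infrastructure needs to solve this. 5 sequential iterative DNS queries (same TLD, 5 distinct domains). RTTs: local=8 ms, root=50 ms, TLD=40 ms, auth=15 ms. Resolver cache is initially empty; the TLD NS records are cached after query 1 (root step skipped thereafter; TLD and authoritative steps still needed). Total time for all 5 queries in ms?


Lookup 1 (cold cache): local + root + TLD + auth = 8 + 50 + 40 + 15 = 113 ms
Lookups 2..5 (TLD NS cached -> skip root; new domain -> still ask TLD and auth): local + TLD + auth = 8 + 40 + 15 = 63 ms each
Remaining 4 lookups: 4 * 63 = 252 ms
Total = 113 + 252 = 365 ms

365


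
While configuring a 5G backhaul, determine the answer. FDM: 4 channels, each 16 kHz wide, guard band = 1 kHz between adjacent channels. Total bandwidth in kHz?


Given: 4 channels, 16 kHz each, guard = 1 kHz
Channel bandwidth = 4 * 16 = 64 kHz
Guard bands = 3 gaps * 1 kHz = 3 kHz
Total = 64 + 3 = 67 kHz

67


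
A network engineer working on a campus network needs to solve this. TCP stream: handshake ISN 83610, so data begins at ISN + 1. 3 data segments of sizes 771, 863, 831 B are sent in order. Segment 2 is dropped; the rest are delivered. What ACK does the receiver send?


SYN uses sequence number 83610; first data byte = ISN + 1 = 83611.
Segment 1: SEQ = 83611, len = 771 B, covers [83611, 84381]
Segment 2: SEQ = 84382, len = 863 B, covers [84382, 85244] [LOST]
Segment 3: SEQ = 85245, len = 831 B, covers [85245, 86075]
In-order data received: bytes [83611, 84381] (segments 1..1).
Segment 2 missing -> gap begins at byte 84382; later segments buffered out of order.
Cumulative ACK = next expected in-order byte = 83611 + 771 = 84382

84382


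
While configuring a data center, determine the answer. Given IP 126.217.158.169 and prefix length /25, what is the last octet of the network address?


Given: IP = 126.217.158.169, prefix = /25
Subnet mask = 255.255.255.128
Last octet of IP: 169
Last octet of mask: 128
Network last octet = 169 AND 128 = 128

128


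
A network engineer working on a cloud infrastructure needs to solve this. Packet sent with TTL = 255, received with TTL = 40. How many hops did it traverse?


Given: initial TTL = 255, received TTL = 40
Hops = initial TTL - received TTL
Hops = 255 - 40 = 215

215


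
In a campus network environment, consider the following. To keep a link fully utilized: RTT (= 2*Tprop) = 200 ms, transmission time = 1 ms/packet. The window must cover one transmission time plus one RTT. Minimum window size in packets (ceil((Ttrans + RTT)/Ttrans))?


Given: Ttrans = 1 ms, RTT = 200 ms (= 2 * Tprop, Tprop = 100 ms)
Time until first ACK returns = Ttrans + RTT = 1 + 200 = 201 ms
Need W * Ttrans >= Ttrans + RTT  ->  W >= (Ttrans + RTT) / Ttrans
(Ttrans + RTT) / Ttrans = 201 / 1 = 201
W_min = ceil(201) = 201

201


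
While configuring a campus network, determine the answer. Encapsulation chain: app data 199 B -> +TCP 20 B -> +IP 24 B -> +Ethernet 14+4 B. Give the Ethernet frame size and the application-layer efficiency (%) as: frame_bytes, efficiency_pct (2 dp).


TCP segment = 199 + 20 = 219 B
IP packet = 219 + 24 = 243 B
Ethernet frame = 243 + 14 + 4 = 261 B
Efficiency = app / frame = 199 / 261 = 0.762452 = 76.2452% -> 76.25% (2 dp)

261, 76.25


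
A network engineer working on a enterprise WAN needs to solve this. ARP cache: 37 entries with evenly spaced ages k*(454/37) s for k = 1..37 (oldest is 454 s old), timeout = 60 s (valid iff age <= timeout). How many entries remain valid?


Ages are k * 454/37 s for k = 1..37 (spacing = 12.2703 s).
Entry k is valid iff k * 454/37 <= 60 iff k <= 37 * 60 / 454 = 4.8899
n_valid = floor(4.8899) = 4
(n_stale = 37 - 4 = 33)

4


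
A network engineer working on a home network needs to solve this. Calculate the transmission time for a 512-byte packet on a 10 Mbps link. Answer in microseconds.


Given: packet = 512 bytes, bandwidth = 10 Mbps
Packet in bits = 512 * 8 = 4096 bits
Bandwidth = 10 * 10^6 = 10000000 bps
Time = 4096 / 10000000 seconds
Time in us = 4096 * 10^6 / 10000000 = 409.6

409.6


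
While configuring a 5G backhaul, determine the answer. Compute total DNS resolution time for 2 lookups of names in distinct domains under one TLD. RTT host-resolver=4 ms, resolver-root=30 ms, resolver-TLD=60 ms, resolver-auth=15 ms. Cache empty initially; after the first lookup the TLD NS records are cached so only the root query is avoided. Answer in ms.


Lookup 1 (cold cache): local + root + TLD + auth = 4 + 30 + 60 + 15 = 109 ms
Lookups 2..2 (TLD NS cached -> skip root; new domain -> still ask TLD and auth): local + TLD + auth = 4 + 60 + 15 = 79 ms each
Remaining 1 lookups: 1 * 79 = 79 ms
Total = 109 + 79 = 188 ms

188


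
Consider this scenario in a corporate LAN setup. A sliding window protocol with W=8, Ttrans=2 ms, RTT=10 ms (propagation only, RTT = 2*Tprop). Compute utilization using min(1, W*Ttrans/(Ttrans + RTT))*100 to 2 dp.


Given: W = 8, Ttrans = 2 ms, RTT = 10 ms (= 2 * Tprop, Tprop = 5 ms)
Cycle time = Ttrans + RTT = 2 + 10 = 12 ms (first packet sent until its ACK returns)
W * Ttrans = 8 * 2 = 16 ms of sending per cycle
W * Ttrans / (Ttrans + RTT) = 16 / 12 = 1.333333
U = min(1, 1.333333) = 1.000000
U% = 100.00%

100.00


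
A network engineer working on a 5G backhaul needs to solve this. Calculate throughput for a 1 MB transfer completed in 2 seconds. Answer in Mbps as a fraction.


Given: file = 1 MB, time = 2 s
File in Mb = 1 * 8 = 8 Mb
Throughput = 8 / 2 Mbps
Throughput = 4 Mbps

4


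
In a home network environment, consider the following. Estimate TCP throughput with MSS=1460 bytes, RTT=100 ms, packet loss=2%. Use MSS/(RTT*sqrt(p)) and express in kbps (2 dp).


Given: MSS = 1460 bytes, RTT = 100 ms, loss = 2%
RTT in seconds = 100 / 1000 = 0.1
Loss rate = 2% = 0.02
sqrt(loss) = sqrt(0.02) = 0.141421356237
Throughput (bytes/s) = 1460 / (0.1 * 0.141421356237) = 103237.5901
Throughput (kbps) = 103237.5901 * 8 / 1000 = 825.900720 -> 825.90 kbps (2 dp)

825.90


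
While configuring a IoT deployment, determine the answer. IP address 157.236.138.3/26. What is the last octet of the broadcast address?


Given: IP = 157.236.138.3, prefix = /26
Host bits = 32 - 26 = 6
Network last octet = 3 AND mask = 0
Host part size = 2^6 - 1 = 63
Broadcast last octet = 0 OR 63 = 63

63


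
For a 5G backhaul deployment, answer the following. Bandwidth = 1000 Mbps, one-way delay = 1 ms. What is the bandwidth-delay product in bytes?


Given: bandwidth = 1000 Mbps, delay = 1 ms
BDP in bits = 1000 * 10^6 * 1 / 1000
BDP in bits = 1000000
BDP in bytes = 1000000 / 8 = 125000

125000


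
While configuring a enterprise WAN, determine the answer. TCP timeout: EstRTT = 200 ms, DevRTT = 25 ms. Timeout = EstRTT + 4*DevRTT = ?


Given: EstRTT = 200 ms, DevRTT = 25 ms
Timeout = EstRTT + 4 * DevRTT
4 * DevRTT = 4 * 25 = 100
Timeout = 200 + 100 = 300 ms

300


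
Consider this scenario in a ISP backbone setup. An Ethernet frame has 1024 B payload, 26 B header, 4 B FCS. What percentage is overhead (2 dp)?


Given: payload = 1024 B, header = 26 B, trailer = 4 B
Overhead bytes = header + trailer = 26 + 4 = 30
Total frame = payload + overhead = 1024 + 30 = 1054
Overhead % = 30 / 1054 * 100 = 2.8463% -> 2.85% (2 dp)

2.85


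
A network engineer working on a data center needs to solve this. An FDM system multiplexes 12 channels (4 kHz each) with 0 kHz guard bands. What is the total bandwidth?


Given: 12 channels, 4 kHz each, guard = 0 kHz
Channel bandwidth = 12 * 4 = 48 kHz
Guard bands = 11 gaps * 0 kHz = 0 kHz
Total = 48 + 0 = 48 kHz

48


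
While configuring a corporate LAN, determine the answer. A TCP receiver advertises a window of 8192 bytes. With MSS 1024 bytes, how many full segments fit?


Given: RWND = 8192 bytes, MSS = 1024 bytes
Full segments = floor(RWND / MSS)
Full segments = floor(8192 / 1024)
Full segments = floor(8.0) = 8

8


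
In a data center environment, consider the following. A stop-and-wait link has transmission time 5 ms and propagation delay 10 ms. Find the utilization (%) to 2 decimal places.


Given: Ttrans = 5 ms, Tprop = 10 ms
RTT = 2 * Tprop = 2 * 10 = 20 ms
U = Ttrans / (Ttrans + RTT)
U = 5 / (5 + 20)
U = 5 / 25 = 0.2
U% = 20.00%

20.00


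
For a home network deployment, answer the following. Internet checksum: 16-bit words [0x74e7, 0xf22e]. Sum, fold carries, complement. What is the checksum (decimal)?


Given words: [0x74e7, 0xf22e]
Step 1: Sum all words
Raw sum = 29927 + 61998 = 91925
Step 2: Fold carry: (26389 + 1) = 26390
One's complement = ~26390 & 0xFFFF = 39145

39145


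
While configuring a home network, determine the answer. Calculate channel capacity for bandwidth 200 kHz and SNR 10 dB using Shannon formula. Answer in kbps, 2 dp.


Given: B = 200 kHz, SNR = 10 dB
SNR linear = 10^(10/10) = 10
1 + SNR = 11
log2(11) = 3.4594316186
C = 200 * 1000 * 3.4594316186 = 691886.3237 bps
C = 691.886324 kbps -> 691.89 kbps (2 dp)

691.89


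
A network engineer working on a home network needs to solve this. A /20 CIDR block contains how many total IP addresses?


Given: CIDR prefix /20
Host bits = 32 - 20 = 12
Total addresses = 2^12 = 4096

4096


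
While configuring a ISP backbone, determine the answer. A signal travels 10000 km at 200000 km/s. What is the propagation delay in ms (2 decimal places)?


Given: distance = 10000 km, speed = 200000 km/s
Delay = distance / speed = 10000 / 200000 seconds
Delay in ms = 10000 * 1000 / 200000
Delay = 50.0000 ms
Rounded to 2 dp = 50.00 ms

50.00


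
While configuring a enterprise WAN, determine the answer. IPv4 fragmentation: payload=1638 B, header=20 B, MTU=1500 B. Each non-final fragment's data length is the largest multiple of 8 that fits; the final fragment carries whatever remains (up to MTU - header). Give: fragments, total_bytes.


Max data per non-final fragment = floor((MTU - header)/8)*8 = floor((1500 - 20)/8)*8 = floor(1480/8)*8 = 1480 B
Final fragment needs no 8-byte alignment: it can carry up to MTU - header = 1480 B
Non-final fragments needed = ceil((payload - 1480) / 1480) = ceil(158/1480) = ceil(0.1068) = 1
Number of fragments = 1 + 1 = 2
Fragment sizes (data): 1 * 1480 B + 158 B (last, 158 <= 1480 OK)
Total bytes sent = payload + n_frags * header = 1638 + 2*20 = 1638 + 40 = 1678 B

2, 1678


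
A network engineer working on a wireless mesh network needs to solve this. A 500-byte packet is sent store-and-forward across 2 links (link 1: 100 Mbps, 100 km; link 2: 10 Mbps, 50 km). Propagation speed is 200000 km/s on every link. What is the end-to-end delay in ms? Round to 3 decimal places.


Packet = 500 bytes = 4000 bits. Store-and-forward: sum (t_trans + t_prop) per link.
Link 1: t_trans = 4000/(100*10^6) s = 0.0400 ms; t_prop = 100/200000 s = 0.5000 ms; subtotal = 0.5400 ms
Link 2: t_trans = 4000/(10*10^6) s = 0.4000 ms; t_prop = 50/200000 s = 0.2500 ms; subtotal = 0.6500 ms
End-to-end = 0.5400 + 0.6500 = 1.1900 ms -> 1.190 ms (3 dp)

1.190


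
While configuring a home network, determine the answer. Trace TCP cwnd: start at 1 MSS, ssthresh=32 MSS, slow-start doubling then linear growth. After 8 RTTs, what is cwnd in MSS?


RTT 0: cwnd = 1 MSS (initial)
RTT 1: cwnd = 2 MSS (slow start, doubled)
RTT 2: cwnd = 4 MSS (slow start, doubled)
RTT 3: cwnd = 8 MSS (slow start, doubled)
RTT 4: cwnd = 16 MSS (slow start, doubled)
RTT 5: cwnd = 32 MSS (slow start, doubled)
RTT 6: cwnd = 33 MSS (congestion avoidance, +1)
RTT 7: cwnd = 34 MSS (congestion avoidance, +1)
RTT 8: cwnd = 35 MSS (congestion avoidance, +1)

35


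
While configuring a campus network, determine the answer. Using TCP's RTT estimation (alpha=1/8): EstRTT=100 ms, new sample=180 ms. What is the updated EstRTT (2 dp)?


Given: EstRTT = 100 ms, SampleRTT = 180 ms, alpha = 1/8
New EstRTT = (1 - alpha) * EstRTT + alpha * SampleRTT
(7/8) * 100 = 87.5
(1/8) * 180 = 22.5
New EstRTT = 87.5 + 22.5 = 110 ms -> 110.00 ms (2 dp)

110.00


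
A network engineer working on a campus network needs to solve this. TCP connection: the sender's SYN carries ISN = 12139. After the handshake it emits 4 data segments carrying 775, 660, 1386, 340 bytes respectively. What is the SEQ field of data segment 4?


The SYN occupies sequence number ISN = 12139, so the first data byte is ISN + 1 = 12140.
SEQ of data segment i = (ISN + 1) + sum of payload sizes of segments 1..i-1.
Segment 1: SEQ = 12140, payload = 775 bytes
Segment 2: SEQ = 12915, payload = 660 bytes
Segment 3: SEQ = 13575, payload = 1386 bytes
Segment 4: SEQ = 14961, payload = 340 bytes
SEQ of segment 4 = 12140 + 775 + 660 + 1386 = 14961

14961


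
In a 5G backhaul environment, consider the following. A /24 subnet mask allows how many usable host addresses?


Given: subnet mask /24
Host bits = 32 - 24 = 8
Total addresses = 2^8 = 256
Usable hosts = 256 - 2 (network + broadcast) = 254

254


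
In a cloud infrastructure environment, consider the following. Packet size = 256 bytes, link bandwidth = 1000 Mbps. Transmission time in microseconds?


Given: packet = 256 bytes, bandwidth = 1000 Mbps
Packet in bits = 256 * 8 = 2048 bits
Bandwidth = 1000 * 10^6 = 1000000000 bps
Time = 2048 / 1000000000 seconds
Time in us = 2048 * 10^6 / 1000000000 = 2.048

2.048


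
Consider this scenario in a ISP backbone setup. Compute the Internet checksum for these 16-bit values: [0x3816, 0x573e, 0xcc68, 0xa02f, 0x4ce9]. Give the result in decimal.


Given words: [0x3816, 0x573e, 0xcc68, 0xa02f, 0x4ce9]
Step 1: Sum all words
Raw sum = 14358 + 22334 + 52328 + 41007 + 19689 = 149716
Step 2: Fold carry: (18644 + 2) = 18646
One's complement = ~18646 & 0xFFFF = 46889

46889


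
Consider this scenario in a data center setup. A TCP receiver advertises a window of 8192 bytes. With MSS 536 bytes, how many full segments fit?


Given: RWND = 8192 bytes, MSS = 536 bytes
Full segments = floor(RWND / MSS)
Full segments = floor(8192 / 536)
Full segments = floor(15.2836) = 15

15


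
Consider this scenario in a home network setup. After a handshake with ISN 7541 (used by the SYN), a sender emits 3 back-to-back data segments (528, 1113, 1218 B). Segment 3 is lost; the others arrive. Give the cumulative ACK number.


SYN uses sequence number 7541; first data byte = ISN + 1 = 7542.
Segment 1: SEQ = 7542, len = 528 B, covers [7542, 8069]
Segment 2: SEQ = 8070, len = 1113 B, covers [8070, 9182]
Segment 3: SEQ = 9183, len = 1218 B, covers [9183, 10400] [LOST]
In-order data received: bytes [7542, 9182] (segments 1..2).
Segment 3 missing -> gap begins at byte 9183.
Cumulative ACK = next expected in-order byte = 7542 + 528 + 1113 = 9183

9183


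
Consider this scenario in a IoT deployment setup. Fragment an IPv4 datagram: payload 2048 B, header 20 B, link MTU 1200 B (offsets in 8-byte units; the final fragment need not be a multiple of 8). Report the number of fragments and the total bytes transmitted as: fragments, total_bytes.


Max data per non-final fragment = floor((MTU - header)/8)*8 = floor((1200 - 20)/8)*8 = floor(1180/8)*8 = 1176 B
Final fragment needs no 8-byte alignment: it can carry up to MTU - header = 1180 B
Non-final fragments needed = ceil((payload - 1180) / 1176) = ceil(868/1176) = ceil(0.7381) = 1
Number of fragments = 1 + 1 = 2
Fragment sizes (data): 1 * 1176 B + 872 B (last, 872 <= 1180 OK)
Total bytes sent = payload + n_frags * header = 2048 + 2*20 = 2048 + 40 = 2088 B

2, 2088


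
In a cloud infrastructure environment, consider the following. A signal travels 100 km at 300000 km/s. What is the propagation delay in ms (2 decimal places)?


Given: distance = 100 km, speed = 300000 km/s
Delay = distance / speed = 100 / 300000 seconds
Delay in ms = 100 * 1000 / 300000
Delay = 0.3333 ms
Rounded to 2 dp = 0.33 ms

0.33


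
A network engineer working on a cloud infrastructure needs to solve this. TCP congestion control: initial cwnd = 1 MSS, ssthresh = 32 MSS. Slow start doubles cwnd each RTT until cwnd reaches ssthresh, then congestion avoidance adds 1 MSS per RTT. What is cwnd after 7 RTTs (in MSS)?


RTT 0: cwnd = 1 MSS (initial)
RTT 1: cwnd = 2 MSS (slow start, doubled)
RTT 2: cwnd = 4 MSS (slow start, doubled)
RTT 3: cwnd = 8 MSS (slow start, doubled)
RTT 4: cwnd = 16 MSS (slow start, doubled)
RTT 5: cwnd = 32 MSS (slow start, doubled)
RTT 6: cwnd = 33 MSS (congestion avoidance, +1)
RTT 7: cwnd = 34 MSS (congestion avoidance, +1)

34


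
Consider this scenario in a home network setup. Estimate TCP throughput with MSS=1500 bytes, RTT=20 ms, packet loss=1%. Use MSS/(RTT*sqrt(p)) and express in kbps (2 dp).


Given: MSS = 1500 bytes, RTT = 20 ms, loss = 1%
RTT in seconds = 20 / 1000 = 0.02
Loss rate = 1% = 0.01
sqrt(loss) = sqrt(0.01) = 0.1
Throughput (bytes/s) = 1500 / (0.02 * 0.1) = 750000.0000
Throughput (kbps) = 750000.0000 * 8 / 1000 = 6000.000000 -> 6000.00 kbps (2 dp)

6000.00


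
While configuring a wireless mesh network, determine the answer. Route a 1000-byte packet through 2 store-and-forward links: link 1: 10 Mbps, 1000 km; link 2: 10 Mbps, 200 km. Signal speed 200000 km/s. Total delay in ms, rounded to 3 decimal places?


Packet = 1000 bytes = 8000 bits. Store-and-forward: sum (t_trans + t_prop) per link.
Link 1: t_trans = 8000/(10*10^6) s = 0.8000 ms; t_prop = 1000/200000 s = 5.0000 ms; subtotal = 5.8000 ms
Link 2: t_trans = 8000/(10*10^6) s = 0.8000 ms; t_prop = 200/200000 s = 1.0000 ms; subtotal = 1.8000 ms
End-to-end = 5.8000 + 1.8000 = 7.6000 ms -> 7.600 ms (3 dp)

7.600


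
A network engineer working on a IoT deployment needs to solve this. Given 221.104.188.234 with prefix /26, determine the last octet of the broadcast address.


Given: IP = 221.104.188.234, prefix = /26
Host bits = 32 - 26 = 6
Network last octet = 234 AND mask = 192
Host part size = 2^6 - 1 = 63
Broadcast last octet = 192 OR 63 = 255

255


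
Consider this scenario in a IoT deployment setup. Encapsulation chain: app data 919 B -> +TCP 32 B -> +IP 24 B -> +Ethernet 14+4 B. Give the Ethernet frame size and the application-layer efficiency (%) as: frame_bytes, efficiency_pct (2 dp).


TCP segment = 919 + 32 = 951 B
IP packet = 951 + 24 = 975 B
Ethernet frame = 975 + 14 + 4 = 993 B
Efficiency = app / frame = 919 / 993 = 0.925478 = 92.5478% -> 92.55% (2 dp)

993, 92.55


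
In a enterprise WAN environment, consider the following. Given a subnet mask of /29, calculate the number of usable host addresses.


Given: subnet mask /29
Host bits = 32 - 29 = 3
Total addresses = 2^3 = 8
Usable hosts = 8 - 2 (network + broadcast) = 6

6


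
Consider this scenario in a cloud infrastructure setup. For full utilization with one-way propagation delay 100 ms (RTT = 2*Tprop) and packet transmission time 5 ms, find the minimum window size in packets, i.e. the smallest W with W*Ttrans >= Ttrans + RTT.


Given: Ttrans = 5 ms, RTT = 200 ms (= 2 * Tprop, Tprop = 100 ms)
Time until first ACK returns = Ttrans + RTT = 5 + 200 = 205 ms
Need W * Ttrans >= Ttrans + RTT  ->  W >= (Ttrans + RTT) / Ttrans
(Ttrans + RTT) / Ttrans = 205 / 5 = 41
W_min = ceil(41) = 41

41


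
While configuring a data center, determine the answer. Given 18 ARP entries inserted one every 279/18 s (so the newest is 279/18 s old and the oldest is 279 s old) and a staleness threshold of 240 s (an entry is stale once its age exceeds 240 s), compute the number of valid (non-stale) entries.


Ages are k * 279/18 s for k = 1..18 (spacing = 15.5000 s).
Entry k is valid iff k * 279/18 <= 240 iff k <= 18 * 240 / 279 = 15.4839
n_valid = floor(15.4839) = 15
(n_stale = 18 - 15 = 3)

15


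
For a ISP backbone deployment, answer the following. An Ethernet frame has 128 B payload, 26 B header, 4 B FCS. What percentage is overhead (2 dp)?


Given: payload = 128 B, header = 26 B, trailer = 4 B
Overhead bytes = header + trailer = 26 + 4 = 30
Total frame = payload + overhead = 128 + 30 = 158
Overhead % = 30 / 158 * 100 = 18.9873% -> 18.99% (2 dp)

18.99


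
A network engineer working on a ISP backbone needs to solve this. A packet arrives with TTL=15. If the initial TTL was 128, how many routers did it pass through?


Given: initial TTL = 128, received TTL = 15
Hops = initial TTL - received TTL
Hops = 128 - 15 = 113

113


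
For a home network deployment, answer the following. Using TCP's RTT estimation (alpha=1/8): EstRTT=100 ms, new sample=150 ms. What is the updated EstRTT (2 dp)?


Given: EstRTT = 100 ms, SampleRTT = 150 ms, alpha = 1/8
New EstRTT = (1 - alpha) * EstRTT + alpha * SampleRTT
(7/8) * 100 = 87.5
(1/8) * 150 = 18.75
New EstRTT = 87.5 + 18.75 = 106.25 ms -> 106.25 ms (2 dp)

106.25


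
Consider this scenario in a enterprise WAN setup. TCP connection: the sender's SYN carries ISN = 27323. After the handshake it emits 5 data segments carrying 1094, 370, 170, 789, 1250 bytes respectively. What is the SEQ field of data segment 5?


The SYN occupies sequence number ISN = 27323, so the first data byte is ISN + 1 = 27324.
SEQ of data segment i = (ISN + 1) + sum of payload sizes of segments 1..i-1.
Segment 1: SEQ = 27324, payload = 1094 bytes
Segment 2: SEQ = 28418, payload = 370 bytes
Segment 3: SEQ = 28788, payload = 170 bytes
Segment 4: SEQ = 28958, payload = 789 bytes
Segment 5: SEQ = 29747, payload = 1250 bytes
SEQ of segment 5 = 27324 + 1094 + 370 + 170 + 789 = 29747

29747


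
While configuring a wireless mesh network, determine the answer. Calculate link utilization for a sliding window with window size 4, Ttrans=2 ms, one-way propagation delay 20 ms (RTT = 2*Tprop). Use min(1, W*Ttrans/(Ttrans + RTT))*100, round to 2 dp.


Given: W = 4, Ttrans = 2 ms, RTT = 40 ms (= 2 * Tprop, Tprop = 20 ms)
Cycle time = Ttrans + RTT = 2 + 40 = 42 ms (first packet sent until its ACK returns)
W * Ttrans = 4 * 2 = 8 ms of sending per cycle
W * Ttrans / (Ttrans + RTT) = 8 / 42 = 0.190476
U = min(1, 0.190476) = 0.190476
U% = 19.05%

19.05


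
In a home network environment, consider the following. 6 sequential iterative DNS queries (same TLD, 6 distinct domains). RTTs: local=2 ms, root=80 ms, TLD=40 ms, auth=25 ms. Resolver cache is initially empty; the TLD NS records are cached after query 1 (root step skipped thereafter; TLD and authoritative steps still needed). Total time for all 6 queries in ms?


Lookup 1 (cold cache): local + root + TLD + auth = 2 + 80 + 40 + 25 = 147 ms
Lookups 2..6 (TLD NS cached -> skip root; new domain -> still ask TLD and auth): local + TLD + auth = 2 + 40 + 25 = 67 ms each
Remaining 5 lookups: 5 * 67 = 335 ms
Total = 147 + 335 = 482 ms

482


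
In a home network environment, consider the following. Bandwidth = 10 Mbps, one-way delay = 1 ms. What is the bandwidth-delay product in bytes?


Given: bandwidth = 10 Mbps, delay = 1 ms
BDP in bits = 10 * 10^6 * 1 / 1000
BDP in bits = 10000
BDP in bytes = 10000 / 8 = 1250

1250


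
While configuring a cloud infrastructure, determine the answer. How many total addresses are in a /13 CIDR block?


Given: CIDR prefix /13
Host bits = 32 - 13 = 19
Total addresses = 2^19 = 524288

524288


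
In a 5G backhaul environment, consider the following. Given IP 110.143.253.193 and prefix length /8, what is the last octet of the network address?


Given: IP = 110.143.253.193, prefix = /8
Subnet mask = 255.0.0.0
Last octet of IP: 193
Last octet of mask: 0
Network last octet = 193 AND 0 = 0

0
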